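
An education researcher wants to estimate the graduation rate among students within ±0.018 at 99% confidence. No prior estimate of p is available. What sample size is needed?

Conservative approach: use p = 0.5 (maximizes p(1-p) = 0.25). n = z²(0.25)/E² = 2.576²×0.25/0.018² = 5120.2 → n = 5121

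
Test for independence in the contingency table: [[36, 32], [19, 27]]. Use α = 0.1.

χ² = 1.488. df = 1, critical = 2.706. Fail to reject H₀. No evidence of dependence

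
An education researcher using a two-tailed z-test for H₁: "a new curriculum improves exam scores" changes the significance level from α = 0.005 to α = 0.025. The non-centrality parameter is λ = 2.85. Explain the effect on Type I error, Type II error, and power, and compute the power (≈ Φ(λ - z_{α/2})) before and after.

Increasing α from 0.005 to 0.025:
• Type I error rate increases (α is the Type I rate by definition).
• Critical value moves from z_{α/2} = 2.807 to 2.241, so power = Φ(λ - z_{α/2}) goes from Φ(2.85 - 2.807) = 0.517 to Φ(2.85 - 2.241) = 0.729.
• Type II error rate β = 1 - power therefore decreases (0.483 → 0.271).
Appropriate when false negatives are costly — here, keeping the old curriculum when the new one would have helped students.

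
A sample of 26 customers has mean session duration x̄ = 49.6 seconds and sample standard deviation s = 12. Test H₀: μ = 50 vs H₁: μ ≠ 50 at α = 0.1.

t = (x̄ - μ₀)/(s/√n) = (49.6 - 50)/(12/√26) = -0.17. df = 25, critical t = ±1.708. Fail to reject H₀.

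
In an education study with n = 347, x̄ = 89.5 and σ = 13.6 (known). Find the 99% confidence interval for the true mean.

CI = x̄ ± z*(σ/√n) = 89.5 ± 2.576(13.6/√347) = 89.5 ± 1.88 = (87.62, 91.38)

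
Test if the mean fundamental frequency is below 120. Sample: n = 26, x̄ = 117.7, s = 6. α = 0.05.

t = (117.7 - 120)/(6/√26) = -1.955, df = 25. Critical t = -1.708. Reject H₀.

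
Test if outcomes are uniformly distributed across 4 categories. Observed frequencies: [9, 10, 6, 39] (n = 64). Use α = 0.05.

Expected = 16 each. χ² = Σ(O-E)²/E = 44.625. df = 3, critical value = 7.815. Reject H₀.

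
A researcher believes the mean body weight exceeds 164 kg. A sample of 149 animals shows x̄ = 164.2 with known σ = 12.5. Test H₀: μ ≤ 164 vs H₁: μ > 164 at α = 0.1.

z = 0.195. Critical value: 1.28. Fail to reject H₀.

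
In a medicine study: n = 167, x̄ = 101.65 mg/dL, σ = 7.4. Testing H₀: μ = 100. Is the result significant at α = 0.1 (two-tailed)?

z = (101.65 - 100)/(7.4/√167) = 2.881. Since |z| > 1.645, significant at α = 0.1.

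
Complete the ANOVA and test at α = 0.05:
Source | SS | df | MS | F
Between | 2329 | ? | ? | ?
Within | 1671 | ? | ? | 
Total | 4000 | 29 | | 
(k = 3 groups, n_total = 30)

df_between = 2, df_within = 27. MS_between = 1164.5, MS_within = 61.89. F = 18.816, F_crit ≈ 3.354. Reject H₀.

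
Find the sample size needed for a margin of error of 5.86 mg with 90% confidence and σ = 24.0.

n = (z*σ/E)² = (1.645×24.0/5.86)² = 45.4 → n = 46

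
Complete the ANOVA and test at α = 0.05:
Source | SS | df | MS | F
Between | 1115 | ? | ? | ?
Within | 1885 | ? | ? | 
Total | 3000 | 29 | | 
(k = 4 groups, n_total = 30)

df_between = 3, df_within = 26. MS_between = 371.67, MS_within = 72.5. F = 5.126, F_crit ≈ 2.975. Reject H₀.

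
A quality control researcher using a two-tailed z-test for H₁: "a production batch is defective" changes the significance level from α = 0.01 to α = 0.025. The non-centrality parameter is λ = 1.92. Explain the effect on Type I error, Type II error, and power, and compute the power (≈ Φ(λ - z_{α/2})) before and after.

Increasing α from 0.01 to 0.025:
• Type I error rate increases (α is the Type I rate by definition).
• Critical value moves from z_{α/2} = 2.576 to 2.241, so power = Φ(λ - z_{α/2}) goes from Φ(1.92 - 2.576) = 0.256 to Φ(1.92 - 2.241) = 0.374.
• Type II error rate β = 1 - power therefore decreases (0.744 → 0.626).
Appropriate when false negatives are costly — here, shipping a defective batch — faulty products reach customers.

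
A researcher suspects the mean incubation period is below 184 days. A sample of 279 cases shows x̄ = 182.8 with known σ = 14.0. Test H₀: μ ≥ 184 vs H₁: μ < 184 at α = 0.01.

z = -1.432. Critical value: -2.33. Fail to reject H₀.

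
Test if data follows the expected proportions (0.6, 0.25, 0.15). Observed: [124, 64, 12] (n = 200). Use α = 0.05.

Expected: [120.0, 50.0, 30.0]. χ² = 14.853. df = 2, critical = 5.991. Reject H₀.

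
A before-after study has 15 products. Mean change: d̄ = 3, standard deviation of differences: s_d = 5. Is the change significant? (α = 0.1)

t = d̄/(s_d/√n) = 3/(5/√15) = 2.324. df = 14, critical t = ±1.761. Reject H₀.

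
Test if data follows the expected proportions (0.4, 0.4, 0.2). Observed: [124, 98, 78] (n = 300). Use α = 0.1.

Expected: [120.0, 120.0, 60.0]. χ² = 9.567. df = 2, critical = 4.605. Reject H₀.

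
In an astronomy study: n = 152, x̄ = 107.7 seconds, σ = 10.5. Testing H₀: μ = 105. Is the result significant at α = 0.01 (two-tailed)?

z = (107.7 - 105)/(10.5/√152) = 3.17. Since |z| > 2.576, significant at α = 0.01.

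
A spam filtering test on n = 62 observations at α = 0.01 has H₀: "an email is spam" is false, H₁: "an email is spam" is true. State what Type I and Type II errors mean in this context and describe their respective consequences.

Type I (false positive): concluding that an email is spam when it is not — a legitimate email is sent to the spam folder and the user misses it. Type II (false negative): failing to conclude that an email is spam when it is — a spam email lands in the inbox. Which is costlier depends on domain priorities and is a judgement call rather than a statistical fact.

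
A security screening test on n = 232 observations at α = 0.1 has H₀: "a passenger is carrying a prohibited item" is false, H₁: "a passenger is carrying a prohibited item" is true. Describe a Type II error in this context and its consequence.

Type II error: failing to reject H₀ when it is false — concluding that a passenger is carrying a prohibited item is not supported when in fact it is. Consequence: letting a prohibited item through — security breach.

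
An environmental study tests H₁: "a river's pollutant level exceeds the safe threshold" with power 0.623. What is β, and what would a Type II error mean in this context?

β = 1 - power = 1 - 0.623 = 0.377. A Type II error is failing to reject H₀ when H₀ is false (false negative) — here, failing to conclude that a river's pollutant level exceeds the safe threshold when in fact it is true. Consequence: allowing unsafe pollution to continue.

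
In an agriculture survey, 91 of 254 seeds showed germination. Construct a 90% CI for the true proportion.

p̂ = 0.358. CI = p̂ ± z*√(p̂(1-p̂)/n) = (0.309, 0.408)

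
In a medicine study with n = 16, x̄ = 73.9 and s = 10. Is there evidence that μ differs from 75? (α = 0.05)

t = (x̄ - μ₀)/(s/√n) = (73.9 - 75)/(10/√16) = -0.44. df = 15, critical t = ±2.131. Fail to reject H₀.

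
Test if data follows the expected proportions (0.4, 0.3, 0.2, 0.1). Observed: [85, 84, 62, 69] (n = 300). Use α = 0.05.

Expected: [120.0, 90.0, 60.0, 30.0]. χ² = 61.375. df = 3, critical = 7.815. Reject H₀.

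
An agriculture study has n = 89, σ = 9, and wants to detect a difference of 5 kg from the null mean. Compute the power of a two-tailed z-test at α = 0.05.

SE = σ/√n = 9/√89 = 0.954. Non-centrality λ = d/SE = 5/0.954 = 5.241. Power ≈ Φ(λ - z_{α/2}) = Φ(5.241 - 1.96) = Φ(3.281) = 0.999.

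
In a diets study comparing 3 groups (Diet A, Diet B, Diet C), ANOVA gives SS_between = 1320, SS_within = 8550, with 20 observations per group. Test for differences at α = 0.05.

df_between = 2, df_within = 57. F = MS_between/MS_within = 660.0/150.0 = 4.4. F_crit ≈ 3.159. Reject H₀. At least one mean differs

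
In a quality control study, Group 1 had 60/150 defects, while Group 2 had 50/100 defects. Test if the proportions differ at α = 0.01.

p̂₁ = 0.4, p̂₂ = 0.5, pooled p̂ = 0.44. z = -1.56. Critical: ±2.576. Fail to reject H₀.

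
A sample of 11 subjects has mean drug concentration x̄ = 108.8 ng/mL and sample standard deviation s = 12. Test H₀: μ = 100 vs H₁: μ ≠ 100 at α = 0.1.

t = (x̄ - μ₀)/(s/√n) = (108.8 - 100)/(12/√11) = 2.432. df = 10, critical t = ±1.812. Reject H₀.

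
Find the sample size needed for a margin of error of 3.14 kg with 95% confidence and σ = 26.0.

n = (z*σ/E)² = (1.96×26.0/3.14)² = 263.4 → n = 264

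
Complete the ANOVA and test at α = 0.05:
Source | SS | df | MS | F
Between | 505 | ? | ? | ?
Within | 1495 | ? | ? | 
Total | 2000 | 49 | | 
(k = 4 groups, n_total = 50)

df_between = 3, df_within = 46. MS_between = 168.33, MS_within = 32.5. F = 5.179, F_crit ≈ 2.807. Reject H₀.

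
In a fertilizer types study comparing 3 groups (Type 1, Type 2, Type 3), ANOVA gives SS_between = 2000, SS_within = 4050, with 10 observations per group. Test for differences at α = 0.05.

df_between = 2, df_within = 27. F = MS_between/MS_within = 1000.0/150.0 = 6.667. F_crit ≈ 3.354. Reject H₀. At least one mean differs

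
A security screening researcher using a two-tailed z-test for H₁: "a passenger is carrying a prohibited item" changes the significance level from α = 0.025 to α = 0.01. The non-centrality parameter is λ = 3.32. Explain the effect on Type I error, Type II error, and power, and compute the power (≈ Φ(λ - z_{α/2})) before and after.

Decreasing α from 0.025 to 0.01:
• Type I error rate decreases (α is the Type I rate by definition).
• Critical value moves from z_{α/2} = 2.241 to 2.576, so power = Φ(λ - z_{α/2}) goes from Φ(3.32 - 2.241) = 0.86 to Φ(3.32 - 2.576) = 0.772.
• Type II error rate β = 1 - power therefore increases (0.14 → 0.228).
Appropriate when false positives are costly — here, detaining an innocent passenger — delay and inconvenience.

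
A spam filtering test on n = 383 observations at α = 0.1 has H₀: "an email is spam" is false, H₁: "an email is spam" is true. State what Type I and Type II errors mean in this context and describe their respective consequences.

Type I (false positive): concluding that an email is spam when it is not — a legitimate email is sent to the spam folder and the user misses it. Type II (false negative): failing to conclude that an email is spam when it is — a spam email lands in the inbox. Which is costlier depends on domain priorities and is a judgement call rather than a statistical fact.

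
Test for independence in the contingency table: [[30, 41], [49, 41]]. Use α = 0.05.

χ² = 2.36. df = 1, critical = 3.841. Fail to reject H₀. No evidence of dependence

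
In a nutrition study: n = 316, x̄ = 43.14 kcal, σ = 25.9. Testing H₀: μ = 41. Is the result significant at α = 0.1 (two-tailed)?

z = (43.14 - 41)/(25.9/√316) = 1.469. Since |z| ≤ 1.645, not significant at α = 0.1.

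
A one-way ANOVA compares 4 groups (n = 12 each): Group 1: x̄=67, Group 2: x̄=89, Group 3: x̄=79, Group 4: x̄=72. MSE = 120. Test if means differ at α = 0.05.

Grand mean = 76.75. SS_between = 3273.0, MS_between = 1091.0. F = 9.092, F_crit ≈ 2.816. Reject H₀.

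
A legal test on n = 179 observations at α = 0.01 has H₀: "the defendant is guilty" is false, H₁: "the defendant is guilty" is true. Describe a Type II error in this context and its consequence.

Type II error: failing to reject H₀ when it is false — concluding that the defendant is guilty is not supported when in fact it is. Consequence: acquitting a guilty person.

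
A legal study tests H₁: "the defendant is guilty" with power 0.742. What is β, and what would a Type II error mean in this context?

β = 1 - power = 1 - 0.742 = 0.258. A Type II error is failing to reject H₀ when H₀ is false (false negative) — here, failing to conclude that the defendant is guilty when in fact it is true. Consequence: acquitting a guilty person.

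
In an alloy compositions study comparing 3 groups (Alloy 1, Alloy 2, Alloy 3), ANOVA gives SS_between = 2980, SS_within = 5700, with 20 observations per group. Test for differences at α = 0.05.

df_between = 2, df_within = 57. F = MS_between/MS_within = 1490.0/100.0 = 14.9. F_crit ≈ 3.159. Reject H₀. At least one mean differs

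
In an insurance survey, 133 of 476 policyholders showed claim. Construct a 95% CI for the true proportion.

p̂ = 0.279. CI = p̂ ± z*√(p̂(1-p̂)/n) = (0.239, 0.32)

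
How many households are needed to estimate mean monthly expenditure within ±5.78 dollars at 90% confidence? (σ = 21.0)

n = (z*σ/E)² = (1.645×21.0/5.78)² = 35.7 → n = 36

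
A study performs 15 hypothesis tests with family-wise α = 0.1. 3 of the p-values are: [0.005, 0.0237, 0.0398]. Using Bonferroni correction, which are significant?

Bonferroni α = 0.1/15 = 0.00667. Significant p-values: [0.005]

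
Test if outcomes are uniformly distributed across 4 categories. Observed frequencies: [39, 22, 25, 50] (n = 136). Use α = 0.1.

Expected = 34 each. χ² = Σ(O-E)²/E = 14.882. df = 3, critical value = 6.251. Reject H₀.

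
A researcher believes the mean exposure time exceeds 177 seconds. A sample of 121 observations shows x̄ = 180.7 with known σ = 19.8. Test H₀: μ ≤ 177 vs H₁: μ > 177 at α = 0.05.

z = 2.056. Critical value: 1.645. Reject H₀.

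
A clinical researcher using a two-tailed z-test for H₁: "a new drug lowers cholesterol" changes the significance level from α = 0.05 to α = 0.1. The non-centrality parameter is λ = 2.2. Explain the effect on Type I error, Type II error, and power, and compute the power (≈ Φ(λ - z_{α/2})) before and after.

Increasing α from 0.05 to 0.1:
• Type I error rate increases (α is the Type I rate by definition).
• Critical value moves from z_{α/2} = 1.96 to 1.645, so power = Φ(λ - z_{α/2}) goes from Φ(2.2 - 1.96) = 0.595 to Φ(2.2 - 1.645) = 0.711.
• Type II error rate β = 1 - power therefore decreases (0.405 → 0.289).
Appropriate when false negatives are costly — here, shelving an effective drug — patients miss out on a treatment that would have helped.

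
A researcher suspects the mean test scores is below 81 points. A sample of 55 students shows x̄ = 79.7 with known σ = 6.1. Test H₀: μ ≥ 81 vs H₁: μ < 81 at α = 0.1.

z = -1.581. Critical value: -1.28. Reject H₀.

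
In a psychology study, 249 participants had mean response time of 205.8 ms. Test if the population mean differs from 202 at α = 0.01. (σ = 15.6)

z = (x̄ - μ₀)/(σ/√n) = (205.8 - 202)/(15.6/√249) = 3.844. Critical value: ±2.576. Since |3.844| > 2.576, Reject H₀.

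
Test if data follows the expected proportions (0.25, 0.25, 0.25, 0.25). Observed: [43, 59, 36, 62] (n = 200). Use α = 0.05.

Expected: [50.0, 50.0, 50.0, 50.0]. χ² = 9.4. df = 3, critical = 7.815. Reject H₀.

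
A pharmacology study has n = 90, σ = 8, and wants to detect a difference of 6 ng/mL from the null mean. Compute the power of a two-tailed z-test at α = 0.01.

SE = σ/√n = 8/√90 = 0.843. Non-centrality λ = d/SE = 6/0.843 = 7.115. Power ≈ Φ(λ - z_{α/2}) = Φ(7.115 - 2.576) = Φ(4.539) = 1.0.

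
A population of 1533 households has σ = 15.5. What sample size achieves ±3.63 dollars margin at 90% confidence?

Without FPC: n₀ = (1.645×15.5/3.63)² = 49.338. With FPC: n = n₀N/(n₀+N-1) = 47.8 → n = 48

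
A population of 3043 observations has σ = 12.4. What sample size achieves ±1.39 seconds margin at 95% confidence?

Without FPC: n₀ = (1.96×12.4/1.39)² = 305.721. With FPC: n = n₀N/(n₀+N-1) = 277.9 → n = 278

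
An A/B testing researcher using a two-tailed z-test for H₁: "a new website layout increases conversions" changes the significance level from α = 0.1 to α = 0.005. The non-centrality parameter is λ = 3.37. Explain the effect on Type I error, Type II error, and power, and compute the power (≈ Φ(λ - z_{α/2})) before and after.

Decreasing α from 0.1 to 0.005:
• Type I error rate decreases (α is the Type I rate by definition).
• Critical value moves from z_{α/2} = 1.645 to 2.807, so power = Φ(λ - z_{α/2}) goes from Φ(3.37 - 1.645) = 0.958 to Φ(3.37 - 2.807) = 0.713.
• Type II error rate β = 1 - power therefore increases (0.042 → 0.287).
Appropriate when false positives are costly — here, rolling out a layout that doesn't actually help — wasted engineering effort.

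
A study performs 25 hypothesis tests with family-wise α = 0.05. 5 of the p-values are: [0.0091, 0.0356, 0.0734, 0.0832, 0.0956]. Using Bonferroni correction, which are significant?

Bonferroni α = 0.05/25 = 0.002. None of the given p-values are significant.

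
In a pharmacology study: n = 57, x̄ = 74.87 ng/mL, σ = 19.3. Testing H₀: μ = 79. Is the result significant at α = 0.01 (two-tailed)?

z = (74.87 - 79)/(19.3/√57) = -1.616. Since |z| ≤ 2.576, not significant at α = 0.01.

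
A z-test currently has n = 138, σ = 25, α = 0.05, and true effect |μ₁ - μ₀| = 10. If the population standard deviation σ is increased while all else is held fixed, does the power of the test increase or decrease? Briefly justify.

Power decreases: a larger σ inflates the standard error σ/√n, pulling the sampling distribution under H₁ back toward the critical value.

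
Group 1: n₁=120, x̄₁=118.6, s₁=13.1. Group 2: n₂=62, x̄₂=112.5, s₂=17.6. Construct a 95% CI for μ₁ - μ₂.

Difference = 6.1. SE = √(13.1²/120 + 17.6²/62) = 2.535. CI = (1.13, 11.07)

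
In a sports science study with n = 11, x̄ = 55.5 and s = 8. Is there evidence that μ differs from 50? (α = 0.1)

t = (x̄ - μ₀)/(s/√n) = (55.5 - 50)/(8/√11) = 2.28. df = 10, critical t = ±1.812. Reject H₀.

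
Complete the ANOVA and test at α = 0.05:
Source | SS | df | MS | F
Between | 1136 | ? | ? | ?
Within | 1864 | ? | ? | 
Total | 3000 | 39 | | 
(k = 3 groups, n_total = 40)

df_between = 2, df_within = 37. MS_between = 568.0, MS_within = 50.38. F = 11.275, F_crit ≈ 3.252. Reject H₀.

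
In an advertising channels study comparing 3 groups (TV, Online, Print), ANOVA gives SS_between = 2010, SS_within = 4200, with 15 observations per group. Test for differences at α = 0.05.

df_between = 2, df_within = 42. F = MS_between/MS_within = 1005.0/100.0 = 10.05. F_crit ≈ 3.22. Reject H₀. At least one mean differs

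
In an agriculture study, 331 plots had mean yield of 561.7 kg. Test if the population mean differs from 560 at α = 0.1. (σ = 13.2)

z = (x̄ - μ₀)/(σ/√n) = (561.7 - 560)/(13.2/√331) = 2.343. Critical value: ±1.645. Since |2.343| > 1.645, Reject H₀.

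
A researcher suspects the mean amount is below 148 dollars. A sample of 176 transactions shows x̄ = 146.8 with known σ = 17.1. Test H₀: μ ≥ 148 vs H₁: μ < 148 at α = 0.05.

z = -0.931. Critical value: -1.645. Fail to reject H₀.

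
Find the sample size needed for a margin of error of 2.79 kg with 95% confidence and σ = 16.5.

n = (z*σ/E)² = (1.96×16.5/2.79)² = 134.4 → n = 135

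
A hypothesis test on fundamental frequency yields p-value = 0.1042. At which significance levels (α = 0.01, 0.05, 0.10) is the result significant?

p = 0.1042. Not significant at any of the given levels.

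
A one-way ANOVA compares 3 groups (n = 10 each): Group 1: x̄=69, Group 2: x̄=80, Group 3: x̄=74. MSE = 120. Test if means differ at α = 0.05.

Grand mean = 74.33. SS_between = 606.67, MS_between = 303.33. F = 2.528, F_crit ≈ 3.354. Fail to reject H₀.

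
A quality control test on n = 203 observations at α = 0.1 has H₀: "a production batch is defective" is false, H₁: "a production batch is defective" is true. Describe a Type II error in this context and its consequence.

Type II error: failing to reject H₀ when it is false — concluding that a production batch is defective is not supported when in fact it is. Consequence: shipping a defective batch — faulty products reach customers.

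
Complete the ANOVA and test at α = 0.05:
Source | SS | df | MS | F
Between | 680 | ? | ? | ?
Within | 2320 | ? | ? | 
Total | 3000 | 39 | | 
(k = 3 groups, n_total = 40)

df_between = 2, df_within = 37. MS_between = 340.0, MS_within = 62.7. F = 5.422, F_crit ≈ 3.252. Reject H₀.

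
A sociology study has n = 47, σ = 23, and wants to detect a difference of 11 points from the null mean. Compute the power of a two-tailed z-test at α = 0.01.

SE = σ/√n = 23/√47 = 3.355. Non-centrality λ = d/SE = 11/3.355 = 3.279. Power ≈ Φ(λ - z_{α/2}) = Φ(3.279 - 2.576) = Φ(0.703) = 0.759.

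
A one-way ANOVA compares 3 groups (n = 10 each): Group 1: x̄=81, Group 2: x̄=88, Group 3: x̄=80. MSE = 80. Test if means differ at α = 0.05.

Grand mean = 83.0. SS_between = 380.0, MS_between = 190.0. F = 2.375, F_crit ≈ 3.354. Fail to reject H₀.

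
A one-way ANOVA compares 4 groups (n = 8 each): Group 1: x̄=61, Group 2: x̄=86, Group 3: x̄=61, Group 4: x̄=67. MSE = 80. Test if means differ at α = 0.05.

Grand mean = 68.75. SS_between = 3366.0, MS_between = 1122.0. F = 14.025, F_crit ≈ 2.947. Reject H₀.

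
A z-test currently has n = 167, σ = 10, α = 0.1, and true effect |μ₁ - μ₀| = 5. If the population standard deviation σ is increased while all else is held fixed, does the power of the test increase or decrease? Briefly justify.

Power decreases: a larger σ inflates the standard error σ/√n, pulling the sampling distribution under H₁ back toward the critical value.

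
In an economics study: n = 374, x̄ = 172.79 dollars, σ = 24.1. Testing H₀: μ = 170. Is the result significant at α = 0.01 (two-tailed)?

z = (172.79 - 170)/(24.1/√374) = 2.239. Since |z| ≤ 2.576, not significant at α = 0.01.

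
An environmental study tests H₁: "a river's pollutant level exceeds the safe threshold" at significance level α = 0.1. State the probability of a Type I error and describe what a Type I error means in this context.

P(Type I error) = α = 0.1. A Type I error is rejecting H₀ when H₀ is actually true (false positive) — here, concluding that a river's pollutant level exceeds the safe threshold when in fact this is not the case. Consequence: shutting down a compliant factory unnecessarily.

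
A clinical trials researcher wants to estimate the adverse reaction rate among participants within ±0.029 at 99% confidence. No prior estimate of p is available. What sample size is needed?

Conservative approach: use p = 0.5 (maximizes p(1-p) = 0.25). n = z²(0.25)/E² = 2.576²×0.25/0.029² = 1972.6 → n = 1973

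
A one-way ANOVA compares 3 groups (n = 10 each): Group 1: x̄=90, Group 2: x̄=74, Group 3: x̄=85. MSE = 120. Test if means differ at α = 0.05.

Grand mean = 83.0. SS_between = 1340.0, MS_between = 670.0. F = 5.583, F_crit ≈ 3.354. Reject H₀.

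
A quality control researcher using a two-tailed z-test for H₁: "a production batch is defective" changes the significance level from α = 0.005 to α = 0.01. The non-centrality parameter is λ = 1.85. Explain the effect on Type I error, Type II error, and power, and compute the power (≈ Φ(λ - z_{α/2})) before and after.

Increasing α from 0.005 to 0.01:
• Type I error rate increases (α is the Type I rate by definition).
• Critical value moves from z_{α/2} = 2.807 to 2.576, so power = Φ(λ - z_{α/2}) goes from Φ(1.85 - 2.807) = 0.169 to Φ(1.85 - 2.576) = 0.234.
• Type II error rate β = 1 - power therefore decreases (0.831 → 0.766).
Appropriate when false negatives are costly — here, shipping a defective batch — faulty products reach customers.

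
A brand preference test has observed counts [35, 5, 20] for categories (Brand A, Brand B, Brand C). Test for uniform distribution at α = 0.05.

Expected = 20 each. χ² = Σ(O-E)²/E = 22.5. df = 2, critical value = 5.991. Reject H₀.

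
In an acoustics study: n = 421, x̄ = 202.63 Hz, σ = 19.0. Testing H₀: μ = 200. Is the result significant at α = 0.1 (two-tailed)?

z = (202.63 - 200)/(19.0/√421) = 2.84. Since |z| > 1.645, significant at α = 0.1.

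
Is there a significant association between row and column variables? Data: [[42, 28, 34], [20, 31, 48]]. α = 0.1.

χ² = 10.232. df = 2, critical = 4.605. Reject H₀. Variables are dependent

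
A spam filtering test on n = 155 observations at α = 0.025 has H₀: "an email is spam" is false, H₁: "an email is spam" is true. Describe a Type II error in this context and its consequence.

Type II error: failing to reject H₀ when it is false — concluding that an email is spam is not supported when in fact it is. Consequence: a spam email lands in the inbox.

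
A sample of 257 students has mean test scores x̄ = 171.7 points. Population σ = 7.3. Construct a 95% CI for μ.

CI = x̄ ± z*(σ/√n) = 171.7 ± 1.96(7.3/√257) = 171.7 ± 0.89 = (170.81, 172.59)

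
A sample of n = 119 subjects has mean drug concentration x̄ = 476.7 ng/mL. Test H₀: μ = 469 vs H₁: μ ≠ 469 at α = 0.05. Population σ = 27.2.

z = (x̄ - μ₀)/(σ/√n) = (476.7 - 469)/(27.2/√119) = 3.088. Critical value: ±1.96. Since |3.088| > 1.96, Reject H₀.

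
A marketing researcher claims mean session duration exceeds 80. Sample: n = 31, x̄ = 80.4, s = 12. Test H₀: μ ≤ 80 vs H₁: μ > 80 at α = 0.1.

t = (80.4 - 80)/(12/√31) = 0.186, df = 30. Critical t = 1.31. Fail to reject H₀.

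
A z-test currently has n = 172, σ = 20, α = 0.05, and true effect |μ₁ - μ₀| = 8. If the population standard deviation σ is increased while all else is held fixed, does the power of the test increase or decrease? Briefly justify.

Power decreases: a larger σ inflates the standard error σ/√n, pulling the sampling distribution under H₁ back toward the critical value.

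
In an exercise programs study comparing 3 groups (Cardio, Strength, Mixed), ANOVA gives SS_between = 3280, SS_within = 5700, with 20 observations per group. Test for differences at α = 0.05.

df_between = 2, df_within = 57. F = MS_between/MS_within = 1640.0/100.0 = 16.4. F_crit ≈ 3.159. Reject H₀. At least one mean differs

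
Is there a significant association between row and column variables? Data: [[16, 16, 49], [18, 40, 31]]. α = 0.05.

χ² = 14.108. df = 2, critical = 5.991. Reject H₀. Variables are dependent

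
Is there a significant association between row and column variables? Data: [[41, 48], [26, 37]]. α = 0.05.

χ² = 0.344. df = 1, critical = 3.841. Fail to reject H₀. No evidence of dependence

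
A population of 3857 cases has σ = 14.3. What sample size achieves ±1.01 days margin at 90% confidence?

Without FPC: n₀ = (1.645×14.3/1.01)² = 542.452. With FPC: n = n₀N/(n₀+N-1) = 475.7 → n = 476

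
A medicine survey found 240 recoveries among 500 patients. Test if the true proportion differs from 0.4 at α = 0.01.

p̂ = 0.48, p₀ = 0.4. z = (p̂ - p₀)/√(p₀(1-p₀)/n) = 3.651. Critical: ±2.576. Reject H₀.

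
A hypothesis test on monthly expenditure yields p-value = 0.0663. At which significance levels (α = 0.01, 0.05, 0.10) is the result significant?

p = 0.0663. Significant at: α = 0.1.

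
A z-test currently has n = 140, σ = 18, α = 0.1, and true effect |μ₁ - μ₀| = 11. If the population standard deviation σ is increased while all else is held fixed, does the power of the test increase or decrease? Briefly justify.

Power decreases: a larger σ inflates the standard error σ/√n, pulling the sampling distribution under H₁ back toward the critical value.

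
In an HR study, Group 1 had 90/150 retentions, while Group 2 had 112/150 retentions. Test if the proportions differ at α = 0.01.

p̂₁ = 0.6, p̂₂ = 0.747, pooled p̂ = 0.673. z = -2.708. Critical: ±2.576. Reject H₀.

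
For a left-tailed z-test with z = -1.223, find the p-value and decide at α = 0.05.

p = P(Z < -1.223) = Φ(-1.223) ≈ 0.1107. Since p ≥ 0.05, fail to reject H₀ (not significant) at α = 0.05.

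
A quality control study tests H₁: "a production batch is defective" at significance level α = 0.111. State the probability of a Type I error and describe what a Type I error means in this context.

P(Type I error) = α = 0.111. A Type I error is rejecting H₀ when H₀ is actually true (false positive) — here, concluding that a production batch is defective when in fact this is not the case. Consequence: scrapping a good batch — wasted material and cost for no reason.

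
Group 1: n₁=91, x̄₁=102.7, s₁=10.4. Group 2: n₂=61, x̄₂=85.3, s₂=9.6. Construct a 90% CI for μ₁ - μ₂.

Difference = 17.4. SE = √(10.4²/91 + 9.6²/61) = 1.643. CI = (14.7, 20.1)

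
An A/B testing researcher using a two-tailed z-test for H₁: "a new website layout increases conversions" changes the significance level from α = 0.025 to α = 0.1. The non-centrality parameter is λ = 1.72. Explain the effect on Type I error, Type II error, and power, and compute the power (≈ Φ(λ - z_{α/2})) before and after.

Increasing α from 0.025 to 0.1:
• Type I error rate increases (α is the Type I rate by definition).
• Critical value moves from z_{α/2} = 2.241 to 1.645, so power = Φ(λ - z_{α/2}) goes from Φ(1.72 - 2.241) = 0.301 to Φ(1.72 - 1.645) = 0.53.
• Type II error rate β = 1 - power therefore decreases (0.699 → 0.47).
Appropriate when false negatives are costly — here, discarding a layout that would have improved conversions — lost revenue.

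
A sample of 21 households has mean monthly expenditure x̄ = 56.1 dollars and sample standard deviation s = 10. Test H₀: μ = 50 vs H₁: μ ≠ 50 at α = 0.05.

t = (x̄ - μ₀)/(s/√n) = (56.1 - 50)/(10/√21) = 2.795. df = 20, critical t = ±2.086. Reject H₀.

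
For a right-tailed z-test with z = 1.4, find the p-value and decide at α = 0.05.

p = P(Z > 1.4) = 1 - Φ(1.4) ≈ 0.0808. Since p ≥ 0.05, fail to reject H₀ (not significant) at α = 0.05.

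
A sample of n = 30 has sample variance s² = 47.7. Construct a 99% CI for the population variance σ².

df = 29. χ²_{0.005} = 52.336, χ²_{0.995} = 13.121. CI for σ² = ((n-1)s²/χ²_{α/2}, (n-1)s²/χ²_{1-α/2}) = (29·47.7/52.336, 29·47.7/13.121) = (26.43, 105.43)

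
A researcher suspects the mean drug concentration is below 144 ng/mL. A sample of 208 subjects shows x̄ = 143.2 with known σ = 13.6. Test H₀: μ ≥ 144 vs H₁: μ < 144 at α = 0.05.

z = -0.848. Critical value: -1.645. Fail to reject H₀.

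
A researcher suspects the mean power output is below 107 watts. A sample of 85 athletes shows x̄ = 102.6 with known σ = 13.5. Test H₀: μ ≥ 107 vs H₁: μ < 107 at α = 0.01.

z = -3.005. Critical value: -2.33. Reject H₀.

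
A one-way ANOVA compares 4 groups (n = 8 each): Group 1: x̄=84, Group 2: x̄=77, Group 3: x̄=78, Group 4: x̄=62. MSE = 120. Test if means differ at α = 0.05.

Grand mean = 75.25. SS_between = 2102.0, MS_between = 700.67. F = 5.839, F_crit ≈ 2.947. Reject H₀.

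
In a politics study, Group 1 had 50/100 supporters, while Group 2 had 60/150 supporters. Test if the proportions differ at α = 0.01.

p̂₁ = 0.5, p̂₂ = 0.4, pooled p̂ = 0.44. z = 1.56. Critical: ±2.576. Fail to reject H₀.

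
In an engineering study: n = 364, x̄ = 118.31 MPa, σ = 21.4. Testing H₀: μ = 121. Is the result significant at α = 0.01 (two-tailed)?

z = (118.31 - 121)/(21.4/√364) = -2.398. Since |z| ≤ 2.576, not significant at α = 0.01.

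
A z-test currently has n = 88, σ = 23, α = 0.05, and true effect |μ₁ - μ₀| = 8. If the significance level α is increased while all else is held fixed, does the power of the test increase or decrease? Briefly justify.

Power increases: a larger α lowers the critical value, so more of the H₁ sampling distribution falls in the rejection region.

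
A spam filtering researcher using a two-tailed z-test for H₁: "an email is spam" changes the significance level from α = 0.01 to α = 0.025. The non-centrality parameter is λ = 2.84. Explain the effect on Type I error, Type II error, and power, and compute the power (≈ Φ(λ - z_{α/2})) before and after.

Increasing α from 0.01 to 0.025:
• Type I error rate increases (α is the Type I rate by definition).
• Critical value moves from z_{α/2} = 2.576 to 2.241, so power = Φ(λ - z_{α/2}) goes from Φ(2.84 - 2.576) = 0.604 to Φ(2.84 - 2.241) = 0.725.
• Type II error rate β = 1 - power therefore decreases (0.396 → 0.275).
Appropriate when false negatives are costly — here, a spam email lands in the inbox.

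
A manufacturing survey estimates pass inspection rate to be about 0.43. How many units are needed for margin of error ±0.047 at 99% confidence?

n = z²p(1-p)/E² = 2.576²×0.43×0.57/0.047² = 736.3 → n = 737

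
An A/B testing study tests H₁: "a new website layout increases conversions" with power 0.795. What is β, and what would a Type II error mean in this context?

β = 1 - power = 1 - 0.795 = 0.205. A Type II error is failing to reject H₀ when H₀ is false (false negative) — here, failing to conclude that a new website layout increases conversions when in fact it is true. Consequence: discarding a layout that would have improved conversions — lost revenue.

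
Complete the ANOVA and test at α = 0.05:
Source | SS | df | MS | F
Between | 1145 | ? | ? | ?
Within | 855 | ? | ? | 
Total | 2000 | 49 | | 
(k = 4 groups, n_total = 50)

df_between = 3, df_within = 46. MS_between = 381.67, MS_within = 18.59. F = 20.534, F_crit ≈ 2.807. Reject H₀.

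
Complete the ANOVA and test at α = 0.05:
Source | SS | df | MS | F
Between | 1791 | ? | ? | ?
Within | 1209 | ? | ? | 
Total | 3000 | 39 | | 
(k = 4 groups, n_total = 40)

df_between = 3, df_within = 36. MS_between = 597.0, MS_within = 33.58. F = 17.777, F_crit ≈ 2.866. Reject H₀.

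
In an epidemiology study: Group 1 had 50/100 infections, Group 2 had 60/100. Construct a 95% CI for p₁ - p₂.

p̂₁ = 0.5, p̂₂ = 0.6. Difference = -0.1. CI = (-0.237, 0.037)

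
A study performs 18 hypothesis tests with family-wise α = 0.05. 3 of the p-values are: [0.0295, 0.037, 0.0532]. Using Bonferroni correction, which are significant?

Bonferroni α = 0.05/18 = 0.00278. None of the given p-values are significant.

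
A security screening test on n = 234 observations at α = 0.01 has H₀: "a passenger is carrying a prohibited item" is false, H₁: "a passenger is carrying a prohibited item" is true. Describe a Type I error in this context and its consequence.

Type I error: rejecting H₀ when it is true — concluding that a passenger is carrying a prohibited item when in fact it is not. Consequence: detaining an innocent passenger — delay and inconvenience.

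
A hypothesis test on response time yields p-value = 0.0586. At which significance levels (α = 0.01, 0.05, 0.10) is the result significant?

p = 0.0586. Significant at: α = 0.1.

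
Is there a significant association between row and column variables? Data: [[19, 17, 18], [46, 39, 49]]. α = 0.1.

χ² = 0.194. df = 2, critical = 4.605. Fail to reject H₀. No evidence of dependence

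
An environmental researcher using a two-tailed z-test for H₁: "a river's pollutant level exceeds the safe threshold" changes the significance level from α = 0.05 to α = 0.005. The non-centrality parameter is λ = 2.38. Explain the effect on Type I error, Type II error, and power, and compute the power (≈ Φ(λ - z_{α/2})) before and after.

Decreasing α from 0.05 to 0.005:
• Type I error rate decreases (α is the Type I rate by definition).
• Critical value moves from z_{α/2} = 1.96 to 2.807, so power = Φ(λ - z_{α/2}) goes from Φ(2.38 - 1.96) = 0.663 to Φ(2.38 - 2.807) = 0.335.
• Type II error rate β = 1 - power therefore increases (0.337 → 0.665).
Appropriate when false positives are costly — here, shutting down a compliant factory unnecessarily.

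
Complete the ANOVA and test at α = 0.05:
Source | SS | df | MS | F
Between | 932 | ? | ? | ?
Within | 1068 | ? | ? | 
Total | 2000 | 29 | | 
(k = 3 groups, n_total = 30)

df_between = 2, df_within = 27. MS_between = 466.0, MS_within = 39.56. F = 11.781, F_crit ≈ 3.354. Reject H₀.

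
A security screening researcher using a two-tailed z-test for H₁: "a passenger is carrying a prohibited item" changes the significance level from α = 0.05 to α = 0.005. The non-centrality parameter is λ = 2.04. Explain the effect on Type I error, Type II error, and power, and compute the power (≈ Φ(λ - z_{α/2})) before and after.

Decreasing α from 0.05 to 0.005:
• Type I error rate decreases (α is the Type I rate by definition).
• Critical value moves from z_{α/2} = 1.96 to 2.807, so power = Φ(λ - z_{α/2}) goes from Φ(2.04 - 1.96) = 0.532 to Φ(2.04 - 2.807) = 0.222.
• Type II error rate β = 1 - power therefore increases (0.468 → 0.778).
Appropriate when false positives are costly — here, detaining an innocent passenger — delay and inconvenience.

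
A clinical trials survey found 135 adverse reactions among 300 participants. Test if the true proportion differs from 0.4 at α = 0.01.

p̂ = 0.45, p₀ = 0.4. z = (p̂ - p₀)/√(p₀(1-p₀)/n) = 1.768. Critical: ±2.576. Fail to reject H₀.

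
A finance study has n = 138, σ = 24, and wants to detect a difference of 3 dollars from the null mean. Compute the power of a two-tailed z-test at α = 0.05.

SE = σ/√n = 24/√138 = 2.043. Non-centrality λ = d/SE = 3/2.043 = 1.468. Power ≈ Φ(λ - z_{α/2}) = Φ(1.468 - 1.96) = Φ(-0.492) = 0.312.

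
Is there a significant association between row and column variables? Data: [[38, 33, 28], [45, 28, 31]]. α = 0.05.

χ² = 1.03. df = 2, critical = 5.991. Fail to reject H₀. No evidence of dependence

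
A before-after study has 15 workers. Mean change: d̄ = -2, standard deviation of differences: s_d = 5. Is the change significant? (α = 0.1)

t = d̄/(s_d/√n) = -2/(5/√15) = -1.549. df = 14, critical t = ±1.761. Fail to reject H₀.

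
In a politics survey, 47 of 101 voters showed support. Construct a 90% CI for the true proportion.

p̂ = 0.465. CI = p̂ ± z*√(p̂(1-p̂)/n) = (0.384, 0.547)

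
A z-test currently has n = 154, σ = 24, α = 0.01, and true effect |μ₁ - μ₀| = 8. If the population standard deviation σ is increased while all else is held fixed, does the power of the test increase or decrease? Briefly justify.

Power decreases: a larger σ inflates the standard error σ/√n, pulling the sampling distribution under H₁ back toward the critical value.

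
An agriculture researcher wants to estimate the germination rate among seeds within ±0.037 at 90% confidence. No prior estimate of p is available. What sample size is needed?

Conservative approach: use p = 0.5 (maximizes p(1-p) = 0.25). n = z²(0.25)/E² = 1.645²×0.25/0.037² = 494.2 → n = 495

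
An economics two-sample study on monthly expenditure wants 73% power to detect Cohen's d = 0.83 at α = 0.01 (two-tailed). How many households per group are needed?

z_{α/2} = 2.576, z_β = Φ⁻¹(0.73) = 0.613. For large effect (d = 0.83): n per group = 2(z_{α/2} + z_β)²/d² = 2(2.576 + 0.613)²/0.83² = 29.5 → 30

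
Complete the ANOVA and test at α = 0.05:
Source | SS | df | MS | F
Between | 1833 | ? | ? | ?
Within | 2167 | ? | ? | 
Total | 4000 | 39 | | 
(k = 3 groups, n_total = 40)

df_between = 2, df_within = 37. MS_between = 916.5, MS_within = 58.57. F = 15.649, F_crit ≈ 3.252. Reject H₀.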